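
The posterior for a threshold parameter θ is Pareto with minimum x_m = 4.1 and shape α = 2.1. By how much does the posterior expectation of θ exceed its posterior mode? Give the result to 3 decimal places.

3.727

The Pareto density is strictly decreasing on [x_m, ∞), so the mode is x_m = 4.100.
Mean = α·x_m/(α−1) = 2.1·4.1/1.1 = 7.827.
Difference = 7.827 − 4.100 = 3.727.
Mean > mode: the posterior has a right tail.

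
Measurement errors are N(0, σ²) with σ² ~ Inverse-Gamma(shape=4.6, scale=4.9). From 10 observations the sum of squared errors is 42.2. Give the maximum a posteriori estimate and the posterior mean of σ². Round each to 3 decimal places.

Posterior: Inverse-Gamma(shape = 4.6+10/2 = 9.6, scale = 4.9+42.2/2 = 26.0).
Mode = β/(α+1) = 26.0/10.6 = 2.453.
Mean = β/(α−1) = 26.0/8.6 = 3.023.
The posterior is right-skewed, so the mean exceeds the mode.

maximum a posteriori estimate = 2.453, posterior mean = 3.023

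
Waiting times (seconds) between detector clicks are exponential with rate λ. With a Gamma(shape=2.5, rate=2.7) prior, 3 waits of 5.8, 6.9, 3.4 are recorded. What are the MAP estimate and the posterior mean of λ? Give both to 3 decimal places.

λ_MAP = 0.239, E[λ|data] = 0.293

Σ times = 16.1. Posterior: Gamma(shape = 2.5+3 = 5.5, rate = 2.7+16.1 = 18.8).
Mode = (α−1)/β = 4.5/18.8 = 0.239.
Mean = α/β = 5.5/18.8 = 0.293.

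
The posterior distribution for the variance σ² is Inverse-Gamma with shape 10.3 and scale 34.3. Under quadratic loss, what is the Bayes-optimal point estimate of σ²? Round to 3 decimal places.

3.688

Mode = β/(α+1) = 34.3/11.3 = 3.035.
Mean = β/(α−1) = 34.3/9.3 = 3.688.
Quadratic loss ⇒ the optimal estimator is the posterior mean.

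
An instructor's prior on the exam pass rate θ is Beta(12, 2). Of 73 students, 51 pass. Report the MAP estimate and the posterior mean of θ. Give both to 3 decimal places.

Posterior: Beta(12+51, 2+22) = Beta(63, 24).
Mode = (63−1)/(63+24−2) = 62/85 = 0.729.
Mean = 63/(63+24) = 63/87 = 0.724.

MAP estimate = 0.729, posterior mean = 0.724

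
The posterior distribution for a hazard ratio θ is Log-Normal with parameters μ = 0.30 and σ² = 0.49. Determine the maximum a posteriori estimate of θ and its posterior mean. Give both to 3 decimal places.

θ_MAP = 0.827, E[θ|data] = 1.725

Mode = exp(μ − σ²) = exp(-0.19) = 0.827.
Mean = exp(μ + σ²/2) = exp(0.545) = 1.725.
Right-skewed posterior ⇒ mode < mean.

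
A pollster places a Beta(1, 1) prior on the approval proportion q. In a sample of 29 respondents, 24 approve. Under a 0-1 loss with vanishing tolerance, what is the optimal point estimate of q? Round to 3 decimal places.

Posterior: Beta(1+24, 1+5) = Beta(25, 6).
Mode = (25−1)/(25+6−2) = 24/29 = 0.828.
Mean = 25/(25+6) = 25/31 = 0.806.
This is the posterior mode — the MAP estimate.

0.828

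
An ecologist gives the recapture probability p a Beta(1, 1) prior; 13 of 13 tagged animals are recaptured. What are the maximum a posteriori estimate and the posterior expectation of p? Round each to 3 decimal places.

MAP = 1.000, posterior mean = 0.933

Posterior: Beta(1+13, 1+0) = Beta(14, 1).
Since β = 1 ≤ 1 and α > 1, the Beta density is monotone increasing on [0,1]; the mode is at 1.
Mean = 14/(14+1) = 0.933.
The mean is pulled below the mode by the posterior's left skew.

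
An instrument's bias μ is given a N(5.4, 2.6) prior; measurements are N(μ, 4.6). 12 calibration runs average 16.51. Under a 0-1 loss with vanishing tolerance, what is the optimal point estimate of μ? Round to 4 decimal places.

Posterior for μ is Normal. Precision-weighted mean: (1/2.6·5.4 + 12/4.6·16.51) / (1/2.6 + 12/4.6) = 15.0825.
A Normal posterior is symmetric, so mode = mean.
This is the posterior mode — the MAP estimate.

15.0825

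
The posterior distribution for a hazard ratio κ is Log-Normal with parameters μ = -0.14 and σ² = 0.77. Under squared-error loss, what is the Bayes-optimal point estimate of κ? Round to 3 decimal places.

1.278

Mode = exp(μ − σ²) = exp(-0.91) = 0.403.
Mean = exp(μ + σ²/2) = exp(0.245) = 1.278.
Squared-error loss ⇒ the optimal estimator is the posterior mean.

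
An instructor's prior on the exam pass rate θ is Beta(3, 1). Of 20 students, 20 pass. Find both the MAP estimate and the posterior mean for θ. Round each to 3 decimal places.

Posterior: Beta(3+20, 1+0) = Beta(23, 1).
Since β = 1 ≤ 1 and α > 1, the Beta density is monotone increasing on [0,1]; the mode is at 1.
Mean = 23/(23+1) = 0.958.

MAP: 1.000. Posterior mean: 0.958.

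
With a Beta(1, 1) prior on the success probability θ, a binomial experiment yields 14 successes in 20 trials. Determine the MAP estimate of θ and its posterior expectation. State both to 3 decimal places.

Posterior: Beta(1+14, 1+6) = Beta(15, 7).
Mode = (15−1)/(15+7−2) = 14/20 = 0.700.
Mean = 15/(15+7) = 15/22 = 0.682.

MAP = 0.700, posterior mean = 0.682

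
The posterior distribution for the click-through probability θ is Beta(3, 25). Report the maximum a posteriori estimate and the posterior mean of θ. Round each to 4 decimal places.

maximum a posteriori estimate = 0.0769, posterior mean = 0.1071

Mode = (3−1)/(3+25−2) = 2/26 = 0.0769.
Mean = 3/(3+25) = 3/28 = 0.1071.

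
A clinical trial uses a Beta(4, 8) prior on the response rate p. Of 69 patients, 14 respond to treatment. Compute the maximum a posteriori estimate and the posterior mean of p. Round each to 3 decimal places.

maximum a posteriori estimate = 0.215, posterior mean = 0.222

Posterior: Beta(4+14, 8+55) = Beta(18, 63).
Mode = (18−1)/(18+63−2) = 17/79 = 0.215.
Mean = 18/(18+63) = 18/81 = 0.222.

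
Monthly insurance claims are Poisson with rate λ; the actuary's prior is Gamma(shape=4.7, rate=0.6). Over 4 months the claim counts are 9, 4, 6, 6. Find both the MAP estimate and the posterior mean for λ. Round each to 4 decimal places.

λ_MAP = 6.2391, E[λ|data] = 6.4565

Σ counts = 25. Posterior: Gamma(shape = 4.7+25 = 29.7, rate = 0.6+4 = 4.6).
Mode = (α−1)/β = 28.7/4.6 = 6.2391.
Mean = α/β = 29.7/4.6 = 6.4565.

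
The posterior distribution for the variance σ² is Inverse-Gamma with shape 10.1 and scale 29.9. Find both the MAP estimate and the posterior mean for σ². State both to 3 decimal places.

σ²_MAP = 2.694, E[σ²|data] = 3.286

Mode = β/(α+1) = 29.9/11.1 = 2.694.
Mean = β/(α−1) = 29.9/9.1 = 3.286.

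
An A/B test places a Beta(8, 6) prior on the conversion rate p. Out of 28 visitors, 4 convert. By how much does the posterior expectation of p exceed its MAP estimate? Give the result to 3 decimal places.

0.011

Posterior: Beta(8+4, 6+24) = Beta(12, 30).
Mode = (12−1)/(12+30−2) = 11/40 = 0.275.
Mean = 12/(12+30) = 12/42 = 0.286.
Difference = 0.286 − 0.275 = 0.011.
Right-skewed posterior ⇒ mode < mean.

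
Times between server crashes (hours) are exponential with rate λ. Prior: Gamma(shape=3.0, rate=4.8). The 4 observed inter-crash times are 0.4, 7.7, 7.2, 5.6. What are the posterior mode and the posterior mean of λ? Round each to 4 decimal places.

MAP = 0.2335, posterior mean = 0.2724

Σ times = 20.9. Posterior: Gamma(shape = 3.0+4 = 7.0, rate = 4.8+20.9 = 25.7).
Mode = (α−1)/β = 6.0/25.7 = 0.2335.
Mean = α/β = 7.0/25.7 = 0.2724.
Right-skewed posterior ⇒ mode < mean.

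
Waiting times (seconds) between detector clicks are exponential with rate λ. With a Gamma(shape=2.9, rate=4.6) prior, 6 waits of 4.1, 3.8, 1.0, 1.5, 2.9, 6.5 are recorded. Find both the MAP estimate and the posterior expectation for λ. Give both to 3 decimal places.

Σ times = 19.8. Posterior: Gamma(shape = 2.9+6 = 8.9, rate = 4.6+19.8 = 24.4).
Mode = (α−1)/β = 7.9/24.4 = 0.324.
Mean = α/β = 8.9/24.4 = 0.365.

MAP = 0.324, posterior mean = 0.365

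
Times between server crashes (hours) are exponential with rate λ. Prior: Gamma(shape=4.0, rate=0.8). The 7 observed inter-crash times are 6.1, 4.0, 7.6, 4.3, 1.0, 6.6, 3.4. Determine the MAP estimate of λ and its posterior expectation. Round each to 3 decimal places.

MAP = 0.296; posterior mean = 0.325

Σ times = 33.0. Posterior: Gamma(shape = 4.0+7 = 11.0, rate = 0.8+33.0 = 33.8).
Mode = (α−1)/β = 10.0/33.8 = 0.296.
Mean = α/β = 11.0/33.8 = 0.325.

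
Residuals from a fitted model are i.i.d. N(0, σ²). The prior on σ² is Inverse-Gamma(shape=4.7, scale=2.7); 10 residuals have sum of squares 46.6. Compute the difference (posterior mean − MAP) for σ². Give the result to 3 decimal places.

0.559

Posterior: Inverse-Gamma(shape = 4.7+10/2 = 9.7, scale = 2.7+46.6/2 = 26.0).
Mode = β/(α+1) = 26.0/10.7 = 2.430.
Mean = β/(α−1) = 26.0/8.7 = 2.989.
Difference = 2.989 − 2.430 = 0.559.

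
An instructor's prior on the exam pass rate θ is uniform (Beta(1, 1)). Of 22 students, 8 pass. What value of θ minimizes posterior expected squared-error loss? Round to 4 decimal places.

0.3750

Posterior: Beta(1+8, 1+14) = Beta(9, 15).
Mode = (9−1)/(9+15−2) = 8/22 = 0.3636.
With a flat prior the MAP equals the MLE, 8/22.
Mean = 9/(9+15) = 9/24 = 0.3750.
Squared-error loss ⇒ the optimal estimator is the posterior mean.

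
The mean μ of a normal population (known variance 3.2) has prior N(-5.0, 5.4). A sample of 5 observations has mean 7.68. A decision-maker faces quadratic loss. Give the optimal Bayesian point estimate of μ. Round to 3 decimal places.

Posterior for μ is Normal. Precision-weighted mean: (1/5.4·-5.0 + 5/3.2·7.68) / (1/5.4 + 5/3.2) = 6.336.
A Normal posterior is symmetric, so mode = mean.
Quadratic loss ⇒ the optimal estimator is the posterior mean.

6.336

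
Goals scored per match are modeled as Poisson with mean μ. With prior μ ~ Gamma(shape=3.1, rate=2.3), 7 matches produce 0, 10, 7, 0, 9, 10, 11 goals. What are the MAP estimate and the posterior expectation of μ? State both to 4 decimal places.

μ_MAP = 5.2796, E[μ|data] = 5.3871

Σ counts = 47. Posterior: Gamma(shape = 3.1+47 = 50.1, rate = 2.3+7 = 9.3).
Mode = (α−1)/β = 49.1/9.3 = 5.2796.
Mean = α/β = 50.1/9.3 = 5.3871.
Mean > mode: the posterior has a right tail.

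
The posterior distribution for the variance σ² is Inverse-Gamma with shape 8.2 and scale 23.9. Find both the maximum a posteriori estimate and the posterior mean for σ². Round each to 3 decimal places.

Mode = β/(α+1) = 23.9/9.2 = 2.598.
Mean = β/(α−1) = 23.9/7.2 = 3.319.

maximum a posteriori estimate = 2.598, posterior mean = 3.319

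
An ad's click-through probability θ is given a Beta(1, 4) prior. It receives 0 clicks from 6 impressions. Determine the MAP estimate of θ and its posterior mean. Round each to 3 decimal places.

Posterior: Beta(1+0, 4+6) = Beta(1, 10).
Since α = 1 ≤ 1 and β > 1, the Beta density is monotone decreasing on [0,1]; the mode is at 0.
Mean = 1/(1+10) = 0.091.
The mean is pulled above the mode by the posterior's right skew.

MAP = 0.000, posterior mean = 0.091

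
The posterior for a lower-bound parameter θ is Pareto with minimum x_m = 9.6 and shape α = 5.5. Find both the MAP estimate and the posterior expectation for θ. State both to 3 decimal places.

MAP: 9.600. Posterior mean: 11.733.

The Pareto density is strictly decreasing on [x_m, ∞), so the mode is x_m = 9.600.
Mean = α·x_m/(α−1) = 5.5·9.6/4.5 = 11.733.
Right-skewed posterior ⇒ mode < mean.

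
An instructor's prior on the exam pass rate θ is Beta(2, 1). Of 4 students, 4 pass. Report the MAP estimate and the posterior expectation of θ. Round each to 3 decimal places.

Posterior: Beta(2+4, 1+0) = Beta(6, 1).
Since β = 1 ≤ 1 and α > 1, the Beta density is monotone increasing on [0,1]; the mode is at 1.
Mean = 6/(6+1) = 0.857.

MAP estimate = 1.000, posterior expectation = 0.857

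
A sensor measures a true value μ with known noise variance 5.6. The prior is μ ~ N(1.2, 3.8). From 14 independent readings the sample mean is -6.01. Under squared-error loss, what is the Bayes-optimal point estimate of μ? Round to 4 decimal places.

-5.3233

Posterior for μ is Normal. Precision-weighted mean: (1/3.8·1.2 + 14/5.6·-6.01) / (1/3.8 + 14/5.6) = -5.3233.
A Normal posterior is symmetric, so mode = mean.
Squared-error loss ⇒ the optimal estimator is the posterior mean.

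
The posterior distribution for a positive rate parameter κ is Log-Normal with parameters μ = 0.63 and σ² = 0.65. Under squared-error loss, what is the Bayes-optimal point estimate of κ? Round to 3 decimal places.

Mode = exp(μ − σ²) = exp(-0.02) = 0.980.
Mean = exp(μ + σ²/2) = exp(0.955) = 2.599.
Squared-error loss ⇒ the optimal estimator is the posterior mean.

2.599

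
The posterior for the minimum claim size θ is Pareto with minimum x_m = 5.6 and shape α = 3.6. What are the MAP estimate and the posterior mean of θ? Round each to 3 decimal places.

The Pareto density is strictly decreasing on [x_m, ∞), so the mode is x_m = 5.600.
Mean = α·x_m/(α−1) = 3.6·5.6/2.6 = 7.754.

MAP = 5.600; posterior mean = 7.754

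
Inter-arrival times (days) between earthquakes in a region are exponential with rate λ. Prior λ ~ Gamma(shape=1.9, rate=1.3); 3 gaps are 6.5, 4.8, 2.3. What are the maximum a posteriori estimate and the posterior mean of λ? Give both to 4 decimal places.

maximum a posteriori estimate = 0.2617, posterior mean = 0.3289

Σ times = 13.6. Posterior: Gamma(shape = 1.9+3 = 4.9, rate = 1.3+13.6 = 14.9).
Mode = (α−1)/β = 3.9/14.9 = 0.2617.
Mean = α/β = 4.9/14.9 = 0.3289.
Mean > mode: the posterior has a right tail.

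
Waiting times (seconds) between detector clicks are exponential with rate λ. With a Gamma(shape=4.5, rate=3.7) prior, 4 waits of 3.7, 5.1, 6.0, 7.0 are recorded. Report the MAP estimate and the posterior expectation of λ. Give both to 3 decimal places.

Σ times = 21.8. Posterior: Gamma(shape = 4.5+4 = 8.5, rate = 3.7+21.8 = 25.5).
Mode = (α−1)/β = 7.5/25.5 = 0.294.
Mean = α/β = 8.5/25.5 = 0.333.

MAP = 0.294, posterior mean = 0.333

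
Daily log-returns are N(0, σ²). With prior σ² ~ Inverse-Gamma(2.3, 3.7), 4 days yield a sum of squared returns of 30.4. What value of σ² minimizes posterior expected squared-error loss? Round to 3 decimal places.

Posterior: Inverse-Gamma(shape = 2.3+4/2 = 4.3, scale = 3.7+30.4/2 = 18.9).
Mode = β/(α+1) = 18.9/5.3 = 3.566.
Mean = β/(α−1) = 18.9/3.3 = 5.727.
Squared-error loss ⇒ the optimal estimator is the posterior mean.

5.727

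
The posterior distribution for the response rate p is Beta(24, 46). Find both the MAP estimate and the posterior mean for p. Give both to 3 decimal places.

MAP estimate = 0.338, posterior mean = 0.343

Mode = (24−1)/(24+46−2) = 23/68 = 0.338.
Mean = 24/(24+46) = 24/70 = 0.343.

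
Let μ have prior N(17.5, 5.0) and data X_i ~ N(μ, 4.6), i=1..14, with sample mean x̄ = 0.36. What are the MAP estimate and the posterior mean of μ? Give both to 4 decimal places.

Posterior for μ is Normal. Precision-weighted mean: (1/5.0·17.5 + 14/4.6·0.36) / (1/5.0 + 14/4.6) = 1.4169.
A Normal posterior is symmetric, so mode = mean.

MAP: 1.4169. Posterior mean: 1.4169.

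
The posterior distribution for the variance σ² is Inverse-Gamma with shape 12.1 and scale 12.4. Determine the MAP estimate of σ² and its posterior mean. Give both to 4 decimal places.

σ²_MAP = 0.9466, E[σ²|data] = 1.1171

Mode = β/(α+1) = 12.4/13.1 = 0.9466.
Mean = β/(α−1) = 12.4/11.1 = 1.1171.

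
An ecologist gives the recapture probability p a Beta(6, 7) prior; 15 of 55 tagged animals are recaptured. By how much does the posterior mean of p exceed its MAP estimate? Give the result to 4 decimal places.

0.0058

Posterior: Beta(6+15, 7+40) = Beta(21, 47).
Mode = (21−1)/(21+47−2) = 20/66 = 0.3030.
Mean = 21/(21+47) = 21/68 = 0.3088.
Difference = 0.3088 − 0.3030 = 0.0058.
The posterior is right-skewed, so the mean exceeds the mode.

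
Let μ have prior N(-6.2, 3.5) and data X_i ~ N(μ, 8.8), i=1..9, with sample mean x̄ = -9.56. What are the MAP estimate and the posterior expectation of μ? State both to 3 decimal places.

MAP: -8.826. Posterior mean: -8.826.

Posterior for μ is Normal. Precision-weighted mean: (1/3.5·-6.2 + 9/8.8·-9.56) / (1/3.5 + 9/8.8) = -8.826.
A Normal posterior is symmetric, so mode = mean.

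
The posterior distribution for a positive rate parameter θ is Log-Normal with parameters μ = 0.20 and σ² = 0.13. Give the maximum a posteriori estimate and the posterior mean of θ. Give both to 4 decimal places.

Mode = exp(μ − σ²) = exp(0.07) = 1.0725.
Mean = exp(μ + σ²/2) = exp(0.265) = 1.3034.

MAP: 1.0725. Posterior mean: 1.3034.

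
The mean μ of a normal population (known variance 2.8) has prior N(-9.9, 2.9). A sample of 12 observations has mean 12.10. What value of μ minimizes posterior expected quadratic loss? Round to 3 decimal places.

10.462

Posterior for μ is Normal. Precision-weighted mean: (1/2.9·-9.9 + 12/2.8·12.10) / (1/2.9 + 12/2.8) = 10.462.
A Normal posterior is symmetric, so mode = mean.
Quadratic loss ⇒ the optimal estimator is the posterior mean.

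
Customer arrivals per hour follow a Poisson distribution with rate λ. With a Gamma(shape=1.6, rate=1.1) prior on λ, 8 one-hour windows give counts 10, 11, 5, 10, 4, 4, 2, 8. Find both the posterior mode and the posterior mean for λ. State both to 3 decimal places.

Σ counts = 54. Posterior: Gamma(shape = 1.6+54 = 55.6, rate = 1.1+8 = 9.1).
Mode = (α−1)/β = 54.6/9.1 = 6.000.
Mean = α/β = 55.6/9.1 = 6.110.

λ_MAP = 6.000, E[λ|data] = 6.110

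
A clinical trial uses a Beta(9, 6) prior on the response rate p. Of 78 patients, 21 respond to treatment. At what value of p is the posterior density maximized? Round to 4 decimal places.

0.3187

Posterior: Beta(9+21, 6+57) = Beta(30, 63).
Mode = (30−1)/(30+63−2) = 29/91 = 0.3187.
Mean = 30/(30+63) = 30/93 = 0.3226.
This is the posterior mode — the MAP estimate.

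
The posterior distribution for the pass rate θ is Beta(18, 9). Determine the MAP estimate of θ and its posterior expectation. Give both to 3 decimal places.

Mode = (18−1)/(18+9−2) = 17/25 = 0.680.
Mean = 18/(18+9) = 18/27 = 0.667.
The mean is pulled below the mode by the posterior's left skew.

MAP: 0.680. Posterior mean: 0.667.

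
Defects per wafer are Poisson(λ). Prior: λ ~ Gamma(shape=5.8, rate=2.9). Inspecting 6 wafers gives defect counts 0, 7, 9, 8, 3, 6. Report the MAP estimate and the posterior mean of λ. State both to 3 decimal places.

MAP estimate = 4.247, posterior mean = 4.360

Σ counts = 33. Posterior: Gamma(shape = 5.8+33 = 38.8, rate = 2.9+6 = 8.9).
Mode = (α−1)/β = 37.8/8.9 = 4.247.
Mean = α/β = 38.8/8.9 = 4.360.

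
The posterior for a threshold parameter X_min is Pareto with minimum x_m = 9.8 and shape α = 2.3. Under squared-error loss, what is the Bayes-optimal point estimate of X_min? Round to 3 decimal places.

The Pareto density is strictly decreasing on [x_m, ∞), so the mode is x_m = 9.800.
Mean = α·x_m/(α−1) = 2.3·9.8/1.3 = 17.338.
Squared-error loss ⇒ the optimal estimator is the posterior mean.

17.338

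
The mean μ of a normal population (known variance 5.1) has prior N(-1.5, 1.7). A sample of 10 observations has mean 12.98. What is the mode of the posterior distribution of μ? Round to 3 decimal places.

Posterior for μ is Normal. Precision-weighted mean: (1/1.7·-1.5 + 10/5.1·12.98) / (1/1.7 + 10/5.1) = 9.638.
A Normal posterior is symmetric, so mode = mean.
This is the posterior mode — the MAP estimate.

9.638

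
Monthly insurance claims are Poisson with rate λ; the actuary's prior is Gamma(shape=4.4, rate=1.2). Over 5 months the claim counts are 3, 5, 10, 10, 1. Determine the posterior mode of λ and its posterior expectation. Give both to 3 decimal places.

λ_MAP = 5.226, E[λ|data] = 5.387

Σ counts = 29. Posterior: Gamma(shape = 4.4+29 = 33.4, rate = 1.2+5 = 6.2).
Mode = (α−1)/β = 32.4/6.2 = 5.226.
Mean = α/β = 33.4/6.2 = 5.387.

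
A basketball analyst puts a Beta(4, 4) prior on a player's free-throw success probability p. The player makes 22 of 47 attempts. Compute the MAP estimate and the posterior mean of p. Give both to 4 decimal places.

MAP = 0.4717, posterior mean = 0.4727

Posterior: Beta(4+22, 4+25) = Beta(26, 29).
Mode = (26−1)/(26+29−2) = 25/53 = 0.4717.
Mean = 26/(26+29) = 26/55 = 0.4727.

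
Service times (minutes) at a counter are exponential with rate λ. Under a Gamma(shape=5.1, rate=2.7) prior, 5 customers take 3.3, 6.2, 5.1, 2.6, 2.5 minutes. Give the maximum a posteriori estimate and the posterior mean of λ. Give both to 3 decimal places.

maximum a posteriori estimate = 0.406, posterior mean = 0.451

Σ times = 19.7. Posterior: Gamma(shape = 5.1+5 = 10.1, rate = 2.7+19.7 = 22.4).
Mode = (α−1)/β = 9.1/22.4 = 0.406.
Mean = α/β = 10.1/22.4 = 0.451.
The posterior is right-skewed, so the mean exceeds the mode.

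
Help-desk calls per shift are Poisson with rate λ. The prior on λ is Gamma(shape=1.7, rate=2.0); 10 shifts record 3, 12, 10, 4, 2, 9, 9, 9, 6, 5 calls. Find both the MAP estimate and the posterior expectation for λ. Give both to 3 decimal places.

MAP estimate = 5.808, posterior expectation = 5.892

Σ counts = 69. Posterior: Gamma(shape = 1.7+69 = 70.7, rate = 2.0+10 = 12.0).
Mode = (α−1)/β = 69.7/12.0 = 5.808.
Mean = α/β = 70.7/12.0 = 5.892.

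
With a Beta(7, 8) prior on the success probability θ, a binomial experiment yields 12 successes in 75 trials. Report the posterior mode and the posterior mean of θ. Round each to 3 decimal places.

Posterior: Beta(7+12, 8+63) = Beta(19, 71).
Mode = (19−1)/(19+71−2) = 18/88 = 0.205.
Mean = 19/(19+71) = 19/90 = 0.211.
Right-skewed posterior ⇒ mode < mean.

MAP = 0.205, posterior mean = 0.211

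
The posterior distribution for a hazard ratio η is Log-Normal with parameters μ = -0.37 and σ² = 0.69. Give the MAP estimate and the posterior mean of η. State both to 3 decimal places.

Mode = exp(μ − σ²) = exp(-1.06) = 0.346.
Mean = exp(μ + σ²/2) = exp(-0.025) = 0.975.
Mean > mode: the posterior has a right tail.

MAP = 0.346; posterior mean = 0.975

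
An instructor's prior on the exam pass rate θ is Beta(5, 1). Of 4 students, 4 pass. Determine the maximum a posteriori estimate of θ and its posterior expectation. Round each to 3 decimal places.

MAP = 1.000, posterior mean = 0.900

Posterior: Beta(5+4, 1+0) = Beta(9, 1).
Since β = 1 ≤ 1 and α > 1, the Beta density is monotone increasing on [0,1]; the mode is at 1.
Mean = 9/(9+1) = 0.900.
Left-skewed posterior ⇒ mean < mode.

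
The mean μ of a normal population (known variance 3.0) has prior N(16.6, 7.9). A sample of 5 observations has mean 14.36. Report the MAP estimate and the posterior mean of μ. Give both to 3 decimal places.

μ_MAP = 14.518, E[μ|data] = 14.518

Posterior for μ is Normal. Precision-weighted mean: (1/7.9·16.6 + 5/3.0·14.36) / (1/7.9 + 5/3.0) = 14.518.
A Normal posterior is symmetric, so mode = mean.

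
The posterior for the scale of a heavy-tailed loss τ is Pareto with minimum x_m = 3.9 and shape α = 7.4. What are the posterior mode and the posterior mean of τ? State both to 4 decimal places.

MAP = 3.9000; posterior mean = 4.5094

The Pareto density is strictly decreasing on [x_m, ∞), so the mode is x_m = 3.9000.
Mean = α·x_m/(α−1) = 7.4·3.9/6.4 = 4.5094.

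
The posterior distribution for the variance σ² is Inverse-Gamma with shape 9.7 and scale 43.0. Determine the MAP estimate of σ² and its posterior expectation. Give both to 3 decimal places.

Mode = β/(α+1) = 43.0/10.7 = 4.019.
Mean = β/(α−1) = 43.0/8.7 = 4.943.

MAP = 4.019, posterior mean = 4.943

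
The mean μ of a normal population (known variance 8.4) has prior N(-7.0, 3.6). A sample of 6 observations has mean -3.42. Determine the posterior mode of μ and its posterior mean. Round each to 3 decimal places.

MAP: -4.422. Posterior mean: -4.422.

Posterior for μ is Normal. Precision-weighted mean: (1/3.6·-7.0 + 6/8.4·-3.42) / (1/3.6 + 6/8.4) = -4.422.
A Normal posterior is symmetric, so mode = mean.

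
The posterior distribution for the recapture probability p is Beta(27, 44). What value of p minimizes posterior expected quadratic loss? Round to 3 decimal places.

Mode = (27−1)/(27+44−2) = 26/69 = 0.377.
Mean = 27/(27+44) = 27/71 = 0.380.
Quadratic loss ⇒ the optimal estimator is the posterior mean.

0.380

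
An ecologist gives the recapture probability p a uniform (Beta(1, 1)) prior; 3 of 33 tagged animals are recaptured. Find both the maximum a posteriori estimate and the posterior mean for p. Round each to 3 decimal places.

MAP = 0.091; posterior mean = 0.114

Posterior: Beta(1+3, 1+30) = Beta(4, 31).
Mode = (4−1)/(4+31−2) = 3/33 = 0.091.
With a flat prior the MAP equals the MLE, 3/33.
Mean = 4/(4+31) = 4/35 = 0.114.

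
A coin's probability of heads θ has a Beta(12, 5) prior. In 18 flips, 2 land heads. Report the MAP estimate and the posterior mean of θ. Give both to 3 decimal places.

θ_MAP = 0.394, E[θ|data] = 0.400

Posterior: Beta(12+2, 5+16) = Beta(14, 21).
Mode = (14−1)/(14+21−2) = 13/33 = 0.394.
Mean = 14/(14+21) = 14/35 = 0.400.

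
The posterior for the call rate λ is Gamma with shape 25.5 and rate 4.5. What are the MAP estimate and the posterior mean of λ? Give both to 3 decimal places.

Mode = (α−1)/β = 24.5/4.5 = 5.444.
Mean = α/β = 25.5/4.5 = 5.667.

MAP = 5.444, posterior mean = 5.667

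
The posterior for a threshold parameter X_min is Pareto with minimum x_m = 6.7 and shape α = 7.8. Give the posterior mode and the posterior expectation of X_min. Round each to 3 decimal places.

The Pareto density is strictly decreasing on [x_m, ∞), so the mode is x_m = 6.700.
Mean = α·x_m/(α−1) = 7.8·6.7/6.8 = 7.685.
The posterior is right-skewed, so the mean exceeds the mode.

posterior mode = 6.700, posterior expectation = 7.685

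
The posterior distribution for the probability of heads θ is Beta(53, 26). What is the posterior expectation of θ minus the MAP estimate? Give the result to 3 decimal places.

Mode = (53−1)/(53+26−2) = 52/77 = 0.675.
Mean = 53/(53+26) = 53/79 = 0.671.
Difference = 0.671 − 0.675 = -0.004.

-0.004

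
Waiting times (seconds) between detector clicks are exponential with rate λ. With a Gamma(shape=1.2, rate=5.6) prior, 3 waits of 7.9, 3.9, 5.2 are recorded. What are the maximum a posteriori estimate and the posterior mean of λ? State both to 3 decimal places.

MAP = 0.142; posterior mean = 0.186

Σ times = 17.0. Posterior: Gamma(shape = 1.2+3 = 4.2, rate = 5.6+17.0 = 22.6).
Mode = (α−1)/β = 3.2/22.6 = 0.142.
Mean = α/β = 4.2/22.6 = 0.186.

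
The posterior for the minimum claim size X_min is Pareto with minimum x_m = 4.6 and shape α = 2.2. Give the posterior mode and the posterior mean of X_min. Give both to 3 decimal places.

The Pareto density is strictly decreasing on [x_m, ∞), so the mode is x_m = 4.600.
Mean = α·x_m/(α−1) = 2.2·4.6/1.2 = 8.433.

posterior mode = 4.600, posterior mean = 8.433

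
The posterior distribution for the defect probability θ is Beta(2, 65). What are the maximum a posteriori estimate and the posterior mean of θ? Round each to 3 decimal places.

maximum a posteriori estimate = 0.015, posterior mean = 0.030

Mode = (2−1)/(2+65−2) = 1/65 = 0.015.
Mean = 2/(2+65) = 2/67 = 0.030.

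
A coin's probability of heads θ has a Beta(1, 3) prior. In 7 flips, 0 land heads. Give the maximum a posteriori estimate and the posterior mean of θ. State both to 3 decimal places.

Posterior: Beta(1+0, 3+7) = Beta(1, 10).
Since α = 1 ≤ 1 and β > 1, the Beta density is monotone decreasing on [0,1]; the mode is at 0.
Mean = 1/(1+10) = 0.091.
The mean is pulled above the mode by the posterior's right skew.

MAP: 0.000. Posterior mean: 0.091.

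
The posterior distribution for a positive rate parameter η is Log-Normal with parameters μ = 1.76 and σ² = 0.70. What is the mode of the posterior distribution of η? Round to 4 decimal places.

Mode = exp(μ − σ²) = exp(1.06) = 2.8864.
Mean = exp(μ + σ²/2) = exp(2.110) = 8.2482.
This is the posterior mode — the MAP estimate.

2.8864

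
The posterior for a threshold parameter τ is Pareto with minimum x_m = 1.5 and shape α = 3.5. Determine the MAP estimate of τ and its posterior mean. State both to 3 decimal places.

τ_MAP = 1.500, E[τ|data] = 2.100

The Pareto density is strictly decreasing on [x_m, ∞), so the mode is x_m = 1.500.
Mean = α·x_m/(α−1) = 3.5·1.5/2.5 = 2.100.
The mean is pulled above the mode by the posterior's right skew.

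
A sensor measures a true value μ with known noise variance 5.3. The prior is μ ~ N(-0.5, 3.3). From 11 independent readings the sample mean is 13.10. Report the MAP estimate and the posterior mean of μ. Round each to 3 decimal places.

MAP = 11.367, posterior mean = 11.367

Posterior for μ is Normal. Precision-weighted mean: (1/3.3·-0.5 + 11/5.3·13.10) / (1/3.3 + 11/5.3) = 11.367.
A Normal posterior is symmetric, so mode = mean.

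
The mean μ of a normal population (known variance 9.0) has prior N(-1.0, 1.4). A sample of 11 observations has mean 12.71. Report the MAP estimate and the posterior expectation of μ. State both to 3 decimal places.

MAP estimate = 7.653, posterior expectation = 7.653

Posterior for μ is Normal. Precision-weighted mean: (1/1.4·-1.0 + 11/9.0·12.71) / (1/1.4 + 11/9.0) = 7.653.
A Normal posterior is symmetric, so mode = mean.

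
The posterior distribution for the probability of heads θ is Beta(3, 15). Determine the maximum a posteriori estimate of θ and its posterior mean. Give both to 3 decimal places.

θ_MAP = 0.125, E[θ|data] = 0.167

Mode = (3−1)/(3+15−2) = 2/16 = 0.125.
Mean = 3/(3+15) = 3/18 = 0.167.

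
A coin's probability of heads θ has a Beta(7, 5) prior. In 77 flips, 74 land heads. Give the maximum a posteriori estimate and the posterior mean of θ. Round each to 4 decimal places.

Posterior: Beta(7+74, 5+3) = Beta(81, 8).
Mode = (81−1)/(81+8−2) = 80/87 = 0.9195.
Mean = 81/(81+8) = 81/89 = 0.9101.
Mode > mean: the posterior has a left tail.

MAP: 0.9195. Posterior mean: 0.9101.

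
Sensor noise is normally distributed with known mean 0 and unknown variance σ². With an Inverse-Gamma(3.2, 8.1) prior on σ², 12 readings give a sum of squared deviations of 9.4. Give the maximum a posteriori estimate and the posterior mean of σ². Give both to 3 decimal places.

MAP = 1.255, posterior mean = 1.561

Posterior: Inverse-Gamma(shape = 3.2+12/2 = 9.2, scale = 8.1+9.4/2 = 12.8).
Mode = β/(α+1) = 12.8/10.2 = 1.255.
Mean = β/(α−1) = 12.8/8.2 = 1.561.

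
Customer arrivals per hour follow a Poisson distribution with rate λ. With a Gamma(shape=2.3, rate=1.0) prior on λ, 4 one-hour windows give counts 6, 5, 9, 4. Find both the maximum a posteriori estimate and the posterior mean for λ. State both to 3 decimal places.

λ_MAP = 5.060, E[λ|data] = 5.260

Σ counts = 24. Posterior: Gamma(shape = 2.3+24 = 26.3, rate = 1.0+4 = 5.0).
Mode = (α−1)/β = 25.3/5.0 = 5.060.
Mean = α/β = 26.3/5.0 = 5.260.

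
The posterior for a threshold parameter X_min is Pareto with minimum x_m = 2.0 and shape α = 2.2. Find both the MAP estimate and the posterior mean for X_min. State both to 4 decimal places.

MAP: 2.0000. Posterior mean: 3.6667.

The Pareto density is strictly decreasing on [x_m, ∞), so the mode is x_m = 2.0000.
Mean = α·x_m/(α−1) = 2.2·2.0/1.2 = 3.6667.
The posterior is right-skewed, so the mean exceeds the mode.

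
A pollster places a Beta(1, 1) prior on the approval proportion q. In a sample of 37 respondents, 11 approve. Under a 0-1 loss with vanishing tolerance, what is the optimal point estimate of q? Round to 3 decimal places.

0.297

Posterior: Beta(1+11, 1+26) = Beta(12, 27).
Mode = (12−1)/(12+27−2) = 11/37 = 0.297.
With a flat prior the MAP equals the MLE, 11/37.
Mean = 12/(12+27) = 12/39 = 0.308.
This is the posterior mode — the MAP estimate.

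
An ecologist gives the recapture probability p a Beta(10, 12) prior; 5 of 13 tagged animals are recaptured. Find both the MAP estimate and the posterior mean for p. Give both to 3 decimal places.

Posterior: Beta(10+5, 12+8) = Beta(15, 20).
Mode = (15−1)/(15+20−2) = 14/33 = 0.424.
Mean = 15/(15+20) = 15/35 = 0.429.
The mean is pulled above the mode by the posterior's right skew.

MAP = 0.424; posterior mean = 0.429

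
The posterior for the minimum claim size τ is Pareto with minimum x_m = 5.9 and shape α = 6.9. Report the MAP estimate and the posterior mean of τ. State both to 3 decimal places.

MAP = 5.900; posterior mean = 6.900

The Pareto density is strictly decreasing on [x_m, ∞), so the mode is x_m = 5.900.
Mean = α·x_m/(α−1) = 6.9·5.9/5.9 = 6.900.
The posterior is right-skewed, so the mean exceeds the mode.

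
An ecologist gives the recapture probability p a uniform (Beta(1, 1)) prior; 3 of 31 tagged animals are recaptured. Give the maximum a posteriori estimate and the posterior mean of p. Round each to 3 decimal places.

Posterior: Beta(1+3, 1+28) = Beta(4, 29).
Mode = (4−1)/(4+29−2) = 3/31 = 0.097.
With a flat prior the MAP equals the MLE, 3/31.
Mean = 4/(4+29) = 4/33 = 0.121.
The posterior is right-skewed, so the mean exceeds the mode.

maximum a posteriori estimate = 0.097, posterior mean = 0.121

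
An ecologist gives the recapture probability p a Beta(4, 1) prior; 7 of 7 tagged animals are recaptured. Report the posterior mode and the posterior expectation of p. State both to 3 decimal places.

MAP = 1.000; posterior mean = 0.917

Posterior: Beta(4+7, 1+0) = Beta(11, 1).
Since β = 1 ≤ 1 and α > 1, the Beta density is monotone increasing on [0,1]; the mode is at 1.
Mean = 11/(11+1) = 0.917.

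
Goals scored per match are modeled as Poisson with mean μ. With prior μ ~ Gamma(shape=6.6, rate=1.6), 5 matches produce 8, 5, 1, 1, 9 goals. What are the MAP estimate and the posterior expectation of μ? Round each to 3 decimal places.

MAP: 4.485. Posterior mean: 4.636.

Σ counts = 24. Posterior: Gamma(shape = 6.6+24 = 30.6, rate = 1.6+5 = 6.6).
Mode = (α−1)/β = 29.6/6.6 = 4.485.
Mean = α/β = 30.6/6.6 = 4.636.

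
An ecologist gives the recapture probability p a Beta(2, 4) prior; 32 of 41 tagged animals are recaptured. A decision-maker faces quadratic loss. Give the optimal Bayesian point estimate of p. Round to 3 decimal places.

Posterior: Beta(2+32, 4+9) = Beta(34, 13).
Mode = (34−1)/(34+13−2) = 33/45 = 0.733.
Mean = 34/(34+13) = 34/47 = 0.723.
Quadratic loss ⇒ the optimal estimator is the posterior mean.

0.723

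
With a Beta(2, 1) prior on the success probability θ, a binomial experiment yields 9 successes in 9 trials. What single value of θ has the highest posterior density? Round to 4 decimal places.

1.0000

Posterior: Beta(2+9, 1+0) = Beta(11, 1).
Since β = 1 ≤ 1 and α > 1, the Beta density is monotone increasing on [0,1]; the mode is at 1.
Mean = 11/(11+1) = 0.9167.
This is the posterior mode — the MAP estimate.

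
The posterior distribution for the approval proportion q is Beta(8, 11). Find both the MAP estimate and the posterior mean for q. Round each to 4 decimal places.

MAP = 0.4118; posterior mean = 0.4211

Mode = (8−1)/(8+11−2) = 7/17 = 0.4118.
Mean = 8/(8+11) = 8/19 = 0.4211.
The mean is pulled above the mode by the posterior's right skew.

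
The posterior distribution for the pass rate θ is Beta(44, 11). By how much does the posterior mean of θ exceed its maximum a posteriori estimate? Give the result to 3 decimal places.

-0.011

Mode = (44−1)/(44+11−2) = 43/53 = 0.811.
Mean = 44/(44+11) = 44/55 = 0.800.
Difference = 0.800 − 0.811 = -0.011.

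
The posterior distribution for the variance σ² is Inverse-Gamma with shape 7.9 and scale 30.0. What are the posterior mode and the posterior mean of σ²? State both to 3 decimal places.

posterior mode = 3.371, posterior mean = 4.348

Mode = β/(α+1) = 30.0/8.9 = 3.371.
Mean = β/(α−1) = 30.0/6.9 = 4.348.
The posterior is right-skewed, so the mean exceeds the mode.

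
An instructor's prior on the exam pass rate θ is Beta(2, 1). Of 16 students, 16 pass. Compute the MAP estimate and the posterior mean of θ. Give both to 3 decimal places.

Posterior: Beta(2+16, 1+0) = Beta(18, 1).
Since β = 1 ≤ 1 and α > 1, the Beta density is monotone increasing on [0,1]; the mode is at 1.
Mean = 18/(18+1) = 0.947.
Mode > mean: the posterior has a left tail.

MAP = 1.000, posterior mean = 0.947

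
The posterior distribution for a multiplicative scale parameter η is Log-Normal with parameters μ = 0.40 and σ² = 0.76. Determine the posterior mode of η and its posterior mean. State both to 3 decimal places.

posterior mode = 0.698, posterior mean = 2.181

Mode = exp(μ − σ²) = exp(-0.36) = 0.698.
Mean = exp(μ + σ²/2) = exp(0.780) = 2.181.
Mean > mode: the posterior has a right tail.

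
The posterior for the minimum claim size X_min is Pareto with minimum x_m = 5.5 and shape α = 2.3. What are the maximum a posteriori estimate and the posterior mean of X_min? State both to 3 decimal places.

The Pareto density is strictly decreasing on [x_m, ∞), so the mode is x_m = 5.500.
Mean = α·x_m/(α−1) = 2.3·5.5/1.3 = 9.731.
The mean is pulled above the mode by the posterior's right skew.

MAP = 5.500, posterior mean = 9.731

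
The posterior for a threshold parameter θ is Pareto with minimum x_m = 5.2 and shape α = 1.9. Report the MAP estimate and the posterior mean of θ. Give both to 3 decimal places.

The Pareto density is strictly decreasing on [x_m, ∞), so the mode is x_m = 5.200.
Mean = α·x_m/(α−1) = 1.9·5.2/0.9 = 10.978.

MAP = 5.200; posterior mean = 10.978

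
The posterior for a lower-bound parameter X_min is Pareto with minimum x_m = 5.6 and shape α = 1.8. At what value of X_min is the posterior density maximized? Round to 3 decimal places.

5.600

The Pareto density is strictly decreasing on [x_m, ∞), so the mode is x_m = 5.600.
Mean = α·x_m/(α−1) = 1.8·5.6/0.8 = 12.600.
This is the posterior mode — the MAP estimate.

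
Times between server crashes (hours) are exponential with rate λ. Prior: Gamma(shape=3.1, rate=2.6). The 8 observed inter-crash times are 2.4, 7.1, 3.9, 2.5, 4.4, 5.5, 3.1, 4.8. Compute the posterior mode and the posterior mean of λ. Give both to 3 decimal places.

Σ times = 33.7. Posterior: Gamma(shape = 3.1+8 = 11.1, rate = 2.6+33.7 = 36.3).
Mode = (α−1)/β = 10.1/36.3 = 0.278.
Mean = α/β = 11.1/36.3 = 0.306.
Right-skewed posterior ⇒ mode < mean.

MAP: 0.278. Posterior mean: 0.306.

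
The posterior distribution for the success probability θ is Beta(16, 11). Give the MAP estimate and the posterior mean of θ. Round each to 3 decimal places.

Mode = (16−1)/(16+11−2) = 15/25 = 0.600.
Mean = 16/(16+11) = 16/27 = 0.593.

MAP = 0.600; posterior mean = 0.593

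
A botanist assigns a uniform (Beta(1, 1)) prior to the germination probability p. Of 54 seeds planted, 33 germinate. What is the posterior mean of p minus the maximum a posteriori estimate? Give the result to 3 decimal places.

Posterior: Beta(1+33, 1+21) = Beta(34, 22).
Mode = (34−1)/(34+22−2) = 33/54 = 0.611.
Mean = 34/(34+22) = 34/56 = 0.607.
Difference = 0.607 − 0.611 = -0.004.
The mean is pulled below the mode by the posterior's left skew.

-0.004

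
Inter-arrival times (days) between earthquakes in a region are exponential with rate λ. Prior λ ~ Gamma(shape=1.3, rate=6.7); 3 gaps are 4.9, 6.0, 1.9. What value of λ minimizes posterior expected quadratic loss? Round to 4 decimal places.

Σ times = 12.8. Posterior: Gamma(shape = 1.3+3 = 4.3, rate = 6.7+12.8 = 19.5).
Mode = (α−1)/β = 3.3/19.5 = 0.1692.
Mean = α/β = 4.3/19.5 = 0.2205.
Quadratic loss ⇒ the optimal estimator is the posterior mean.

0.2205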